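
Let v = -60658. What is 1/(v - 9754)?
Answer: -1/70412 ≈ -1.4202e-5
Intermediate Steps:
1/(v - 9754) = 1/(-60658 - 9754) = 1/(-70412) = -1/70412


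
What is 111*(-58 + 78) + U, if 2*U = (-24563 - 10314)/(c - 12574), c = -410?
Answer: 57683837/25968 ≈ 2221.3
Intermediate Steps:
U = 34877/25968 (U = ((-24563 - 10314)/(-410 - 12574))/2 = (-34877/(-12984))/2 = (-34877*(-1/12984))/2 = (1/2)*(34877/12984) = 34877/25968 ≈ 1.3431)
111*(-58 + 78) + U = 111*(-58 + 78) + 34877/25968 = 111*20 + 34877/25968 = 2220 + 34877/25968 = 57683837/25968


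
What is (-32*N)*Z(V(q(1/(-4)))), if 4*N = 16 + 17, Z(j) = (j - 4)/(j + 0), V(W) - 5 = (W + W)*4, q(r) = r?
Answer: 88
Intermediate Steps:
V(W) = 5 + 8*W (V(W) = 5 + (W + W)*4 = 5 + (2*W)*4 = 5 + 8*W)
Z(j) = (-4 + j)/j
N = 33/4 (N = (16 + 17)/4 = (1/4)*33 = 33/4 ≈ 8.2500)
(-32*N)*Z(V(q(1/(-4)))) = (-32*33/4)*((-4 + (5 + 8*(1/(-4))))/(5 + 8*(1/(-4)))) = -264*(-4 + (5 + 8*(1*(-1/4))))/(5 + 8*(1*(-1/4))) = -264*(-4 + (5 + 8*(-1/4)))/(5 + 8*(-1/4)) = -264*(-4 + (5 - 2))/(5 - 2) = -264*(-4 + 3)/3 = -88*(-1) = -264*(-1/3) = 88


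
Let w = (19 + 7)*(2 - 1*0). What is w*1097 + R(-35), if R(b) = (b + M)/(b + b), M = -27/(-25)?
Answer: 49913924/875 ≈ 57045.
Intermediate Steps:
M = 27/25 (M = -27*(-1/25) = 27/25 ≈ 1.0800)
w = 52 (w = 26*(2 + 0) = 26*2 = 52)
R(b) = (27/25 + b)/(2*b) (R(b) = (b + 27/25)/(b + b) = (27/25 + b)/((2*b)) = (27/25 + b)*(1/(2*b)) = (27/25 + b)/(2*b))
w*1097 + R(-35) = 52*1097 + (1/50)*(27 + 25*(-35))/(-35) = 57044 + (1/50)*(-1/35)*(27 - 875) = 57044 + (1/50)*(-1/35)*(-848) = 57044 + 424/875 = 49913924/875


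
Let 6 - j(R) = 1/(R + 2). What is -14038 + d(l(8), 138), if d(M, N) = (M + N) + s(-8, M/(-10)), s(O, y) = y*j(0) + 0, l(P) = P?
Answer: -69482/5 ≈ -13896.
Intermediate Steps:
j(R) = 6 - 1/(2 + R) (j(R) = 6 - 1/(R + 2) = 6 - 1/(2 + R))
s(O, y) = 11*y/2 (s(O, y) = y*((11 + 6*0)/(2 + 0)) + 0 = y*((11 + 0)/2) + 0 = y*((½)*11) + 0 = y*(11/2) + 0 = 11*y/2 + 0 = 11*y/2)
d(M, N) = N + 9*M/20 (d(M, N) = (M + N) + 11*(M/(-10))/2 = (M + N) + 11*(M*(-⅒))/2 = (M + N) + 11*(-M/10)/2 = (M + N) - 11*M/20 = N + 9*M/20)
-14038 + d(l(8), 138) = -14038 + (138 + (9/20)*8) = -14038 + (138 + 18/5) = -14038 + 708/5 = -69482/5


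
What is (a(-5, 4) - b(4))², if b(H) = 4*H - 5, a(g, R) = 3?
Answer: 64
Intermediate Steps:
b(H) = -5 + 4*H
(a(-5, 4) - b(4))² = (3 - (-5 + 4*4))² = (3 - (-5 + 16))² = (3 - 1*11)² = (3 - 11)² = (-8)² = 64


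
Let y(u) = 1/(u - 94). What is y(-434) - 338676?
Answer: -178820929/528 ≈ -3.3868e+5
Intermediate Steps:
y(u) = 1/(-94 + u)
y(-434) - 338676 = 1/(-94 - 434) - 338676 = 1/(-528) - 338676 = -1/528 - 338676 = -178820929/528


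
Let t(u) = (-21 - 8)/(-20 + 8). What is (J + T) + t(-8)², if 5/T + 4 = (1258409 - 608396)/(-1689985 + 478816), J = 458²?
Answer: 2049091516553/9768336 ≈ 2.0977e+5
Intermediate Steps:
J = 209764
T = -2018615/1831563 (T = 5/(-4 + (1258409 - 608396)/(-1689985 + 478816)) = 5/(-4 + 650013/(-1211169)) = 5/(-4 + 650013*(-1/1211169)) = 5/(-4 - 216671/403723) = 5/(-1831563/403723) = 5*(-403723/1831563) = -2018615/1831563 ≈ -1.1021)
t(u) = 29/12 (t(u) = -29/(-12) = -29*(-1/12) = 29/12)
(J + T) + t(-8)² = (209764 - 2018615/1831563) + (29/12)² = 384193962517/1831563 + 841/144 = 2049091516553/9768336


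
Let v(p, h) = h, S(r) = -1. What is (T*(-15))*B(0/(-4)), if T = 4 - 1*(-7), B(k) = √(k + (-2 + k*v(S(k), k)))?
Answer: -165*I*√2 ≈ -233.35*I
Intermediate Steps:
B(k) = √(-2 + k + k²) (B(k) = √(k + (-2 + k*k)) = √(k + (-2 + k²)) = √(-2 + k + k²))
T = 11 (T = 4 + 7 = 11)
(T*(-15))*B(0/(-4)) = (11*(-15))*√(-2 + 0/(-4) + (0/(-4))²) = -165*√(-2 + 0*(-¼) + (0*(-¼))²) = -165*√(-2 + 0 + 0²) = -165*√(-2 + 0 + 0) = -165*I*√2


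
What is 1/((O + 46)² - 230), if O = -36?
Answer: -1/130 ≈ -0.0076923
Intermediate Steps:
1/((O + 46)² - 230) = 1/((-36 + 46)² - 230) = 1/(10² - 230) = 1/(100 - 230) = 1/(-130) = -1/130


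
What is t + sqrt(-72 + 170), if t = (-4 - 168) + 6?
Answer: -166 + 7*sqrt(2) ≈ -156.10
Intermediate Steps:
t = -166 (t = -172 + 6 = -166)
t + sqrt(-72 + 170) = -166 + sqrt(-72 + 170) = -166 + sqrt(98) = -166 + 7*sqrt(2)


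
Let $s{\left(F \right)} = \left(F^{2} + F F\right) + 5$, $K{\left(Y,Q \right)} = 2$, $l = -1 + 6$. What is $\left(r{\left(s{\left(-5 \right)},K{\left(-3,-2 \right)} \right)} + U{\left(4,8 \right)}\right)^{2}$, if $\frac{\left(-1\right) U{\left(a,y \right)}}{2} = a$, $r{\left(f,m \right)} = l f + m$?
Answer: $72361$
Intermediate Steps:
$l = 5$
$s{\left(F \right)} = 5 + 2 F^{2}$ ($s{\left(F \right)} = \left(F^{2} + F^{2}\right) + 5 = 2 F^{2} + 5 = 5 + 2 F^{2}$)
$r{\left(f,m \right)} = m + 5 f$ ($r{\left(f,m \right)} = 5 f + m = m + 5 f$)
$U{\left(a,y \right)} = - 2 a$
$\left(r{\left(s{\left(-5 \right)},K{\left(-3,-2 \right)} \right)} + U{\left(4,8 \right)}\right)^{2} = \left(\left(2 + 5 \left(5 + 2 \left(-5\right)^{2}\right)\right) - 8\right)^{2} = \left(\left(2 + 5 \left(5 + 2 \cdot 25\right)\right) - 8\right)^{2} = \left(\left(2 + 5 \left(5 + 50\right)\right) - 8\right)^{2} = \left(\left(2 + 5 \cdot 55\right) - 8\right)^{2} = \left(\left(2 + 275\right) - 8\right)^{2} = \left(277 - 8\right)^{2} = 269^{2} = 72361$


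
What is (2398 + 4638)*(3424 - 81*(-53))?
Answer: 54296812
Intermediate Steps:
(2398 + 4638)*(3424 - 81*(-53)) = 7036*(3424 + 4293) = 7036*7717 = 54296812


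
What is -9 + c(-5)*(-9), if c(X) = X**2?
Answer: -234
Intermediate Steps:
-9 + c(-5)*(-9) = -9 + (-5)**2*(-9) = -9 + 25*(-9) = -9 - 225 = -234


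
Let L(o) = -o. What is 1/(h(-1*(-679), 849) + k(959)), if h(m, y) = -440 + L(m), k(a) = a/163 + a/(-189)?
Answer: -4401/4921157 ≈ -0.00089430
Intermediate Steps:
k(a) = 26*a/30807 (k(a) = a*(1/163) + a*(-1/189) = a/163 - a/189 = 26*a/30807)
h(m, y) = -440 - m
1/(h(-1*(-679), 849) + k(959)) = 1/((-440 - (-1)*(-679)) + (26/30807)*959) = 1/((-440 - 1*679) + 3562/4401) = 1/((-440 - 679) + 3562/4401) = 1/(-1119 + 3562/4401) = 1/(-4921157/4401) = -4401/4921157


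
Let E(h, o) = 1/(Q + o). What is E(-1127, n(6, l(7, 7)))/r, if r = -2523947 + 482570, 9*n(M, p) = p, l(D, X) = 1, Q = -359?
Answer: 3/2197882570 ≈ 1.3650e-9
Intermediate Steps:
n(M, p) = p/9
E(h, o) = 1/(-359 + o)
r = -2041377
E(-1127, n(6, l(7, 7)))/r = 1/((-359 + (⅑)*1)*(-2041377)) = -1/2041377/(-359 + ⅑) = -1/2041377/(-3230/9) = -9/3230*(-1/2041377) = 3/2197882570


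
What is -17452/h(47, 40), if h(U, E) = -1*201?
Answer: 17452/201 ≈ 86.826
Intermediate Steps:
h(U, E) = -201
-17452/h(47, 40) = -17452/(-201) = -17452*(-1/201) = 17452/201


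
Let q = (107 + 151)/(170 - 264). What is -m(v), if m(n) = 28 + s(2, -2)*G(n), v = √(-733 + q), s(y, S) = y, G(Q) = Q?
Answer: -28 - 4*I*√406315/47 ≈ -28.0 - 54.249*I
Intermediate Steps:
q = -129/47 (q = 258/(-94) = 258*(-1/94) = -129/47 ≈ -2.7447)
v = 2*I*√406315/47 (v = √(-733 - 129/47) = √(-34580/47) = 2*I*√406315/47 ≈ 27.125*I)
m(n) = 28 + 2*n
-m(v) = -(28 + 2*(2*I*√406315/47)) = -(28 + 4*I*√406315/47) = -28 - 4*I*√406315/47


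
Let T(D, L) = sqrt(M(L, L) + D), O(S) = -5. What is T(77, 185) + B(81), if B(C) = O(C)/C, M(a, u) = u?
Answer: -5/81 + sqrt(262) ≈ 16.125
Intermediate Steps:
T(D, L) = sqrt(D + L) (T(D, L) = sqrt(L + D) = sqrt(D + L))
B(C) = -5/C
T(77, 185) + B(81) = sqrt(77 + 185) - 5/81 = sqrt(262) - 5*1/81 = sqrt(262) - 5/81 = -5/81 + sqrt(262)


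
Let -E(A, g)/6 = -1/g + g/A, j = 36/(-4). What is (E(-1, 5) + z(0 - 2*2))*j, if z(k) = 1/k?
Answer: -5571/20 ≈ -278.55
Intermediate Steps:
j = -9 (j = 36*(-1/4) = -9)
E(A, g) = 6/g - 6*g/A (E(A, g) = -6*(-1/g + g/A) = 6/g - 6*g/A)
(E(-1, 5) + z(0 - 2*2))*j = ((6/5 - 6*5/(-1)) + 1/(0 - 2*2))*(-9) = ((6*(1/5) - 6*5*(-1)) + 1/(0 - 4))*(-9) = ((6/5 + 30) + 1/(-4))*(-9) = (156/5 - 1/4)*(-9) = (619/20)*(-9) = -5571/20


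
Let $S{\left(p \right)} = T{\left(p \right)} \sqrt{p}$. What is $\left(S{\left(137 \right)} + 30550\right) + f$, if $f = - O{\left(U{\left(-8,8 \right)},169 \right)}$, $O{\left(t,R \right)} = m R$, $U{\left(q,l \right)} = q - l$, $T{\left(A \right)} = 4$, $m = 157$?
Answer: $4017 + 4 \sqrt{137} \approx 4063.8$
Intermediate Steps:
$O{\left(t,R \right)} = 157 R$
$S{\left(p \right)} = 4 \sqrt{p}$
$f = -26533$ ($f = - 157 \cdot 169 = \left(-1\right) 26533 = -26533$)
$\left(S{\left(137 \right)} + 30550\right) + f = \left(4 \sqrt{137} + 30550\right) - 26533 = \left(30550 + 4 \sqrt{137}\right) - 26533 = 4017 + 4 \sqrt{137}$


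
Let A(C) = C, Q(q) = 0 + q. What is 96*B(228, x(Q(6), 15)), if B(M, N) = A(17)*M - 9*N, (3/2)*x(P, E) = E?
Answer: 363456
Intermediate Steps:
Q(q) = q
x(P, E) = 2*E/3
B(M, N) = -9*N + 17*M (B(M, N) = 17*M - 9*N = -9*N + 17*M)
96*B(228, x(Q(6), 15)) = 96*(-6*15 + 17*228) = 96*(-9*10 + 3876) = 96*(-90 + 3876) = 96*3786 = 363456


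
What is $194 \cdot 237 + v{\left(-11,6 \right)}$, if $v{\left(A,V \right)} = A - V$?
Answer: $45961$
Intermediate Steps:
$194 \cdot 237 + v{\left(-11,6 \right)} = 194 \cdot 237 - 17 = 45978 - 17 = 45961$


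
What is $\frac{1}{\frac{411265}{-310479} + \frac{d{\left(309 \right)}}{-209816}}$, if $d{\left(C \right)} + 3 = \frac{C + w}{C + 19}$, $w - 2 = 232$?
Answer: $- \frac{21367055491392}{28302975613481} \approx -0.75494$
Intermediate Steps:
$w = 234$ ($w = 2 + 232 = 234$)
$d{\left(C \right)} = -3 + \frac{234 + C}{19 + C}$ ($d{\left(C \right)} = -3 + \frac{C + 234}{C + 19} = -3 + \frac{234 + C}{19 + C}$)
$\frac{1}{\frac{411265}{-310479} + \frac{d{\left(309 \right)}}{-209816}} = \frac{1}{\frac{411265}{-310479} + \frac{\frac{1}{19 + 309} \left(177 - 618\right)}{-209816}} = \frac{1}{411265 \left(- \frac{1}{310479}\right) + \frac{177 - 618}{328} \left(- \frac{1}{209816}\right)} = \frac{1}{- \frac{411265}{310479} + \frac{1}{328} \left(-441\right) \left(- \frac{1}{209816}\right)} = \frac{1}{- \frac{411265}{310479} - - \frac{441}{68819648}} = \frac{1}{- \frac{411265}{310479} + \frac{441}{68819648}} = \frac{1}{- \frac{28302975613481}{21367055491392}} = - \frac{21367055491392}{28302975613481}$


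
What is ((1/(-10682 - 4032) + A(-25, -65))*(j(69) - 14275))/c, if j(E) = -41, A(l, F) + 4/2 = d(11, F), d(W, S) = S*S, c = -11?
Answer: 444778227918/80927 ≈ 5.4960e+6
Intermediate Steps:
d(W, S) = S**2
A(l, F) = -2 + F**2
((1/(-10682 - 4032) + A(-25, -65))*(j(69) - 14275))/c = ((1/(-10682 - 4032) + (-2 + (-65)**2))*(-41 - 14275))/(-11) = -(1/(-14714) + (-2 + 4225))*(-14316)/11 = -(-1/14714 + 4223)*(-14316)/11 = -62137221*(-14316)/161854 = -1/11*(-444778227918/7357) = 444778227918/80927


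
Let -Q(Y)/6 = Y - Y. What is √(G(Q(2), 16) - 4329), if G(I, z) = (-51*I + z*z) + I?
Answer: I*√4073 ≈ 63.82*I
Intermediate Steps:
Q(Y) = 0 (Q(Y) = -6*(Y - Y) = -6*0 = 0)
G(I, z) = z² - 50*I (G(I, z) = (-51*I + z²) + I = (z² - 51*I) + I = z² - 50*I)
√(G(Q(2), 16) - 4329) = √((16² - 50*0) - 4329) = √((256 + 0) - 4329) = √(256 - 4329) = √(-4073) = I*√4073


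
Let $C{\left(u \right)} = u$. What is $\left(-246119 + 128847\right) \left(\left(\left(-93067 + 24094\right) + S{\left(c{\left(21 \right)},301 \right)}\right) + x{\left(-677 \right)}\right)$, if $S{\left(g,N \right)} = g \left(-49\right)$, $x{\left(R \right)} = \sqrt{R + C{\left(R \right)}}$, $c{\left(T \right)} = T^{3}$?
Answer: $61305345264 - 117272 i \sqrt{1354} \approx 6.1305 \cdot 10^{10} - 4.3152 \cdot 10^{6} i$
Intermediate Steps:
$x{\left(R \right)} = \sqrt{2} \sqrt{R}$ ($x{\left(R \right)} = \sqrt{R + R} = \sqrt{2 R} = \sqrt{2} \sqrt{R}$)
$S{\left(g,N \right)} = - 49 g$
$\left(-246119 + 128847\right) \left(\left(\left(-93067 + 24094\right) + S{\left(c{\left(21 \right)},301 \right)}\right) + x{\left(-677 \right)}\right) = \left(-246119 + 128847\right) \left(\left(\left(-93067 + 24094\right) - 49 \cdot 21^{3}\right) + \sqrt{2} \sqrt{-677}\right) = - 117272 \left(\left(-68973 - 453789\right) + \sqrt{2} i \sqrt{677}\right) = - 117272 \left(\left(-68973 - 453789\right) + i \sqrt{1354}\right) = - 117272 \left(-522762 + i \sqrt{1354}\right) = 61305345264 - 117272 i \sqrt{1354}$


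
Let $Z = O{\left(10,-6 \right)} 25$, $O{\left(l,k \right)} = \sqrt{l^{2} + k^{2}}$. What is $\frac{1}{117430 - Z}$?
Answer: $\frac{11743}{1378971990} + \frac{\sqrt{34}}{275794398} \approx 8.5369 \cdot 10^{-6}$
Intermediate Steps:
$O{\left(l,k \right)} = \sqrt{k^{2} + l^{2}}$
$Z = 50 \sqrt{34}$ ($Z = \sqrt{\left(-6\right)^{2} + 10^{2}} \cdot 25 = \sqrt{36 + 100} \cdot 25 = \sqrt{136} \cdot 25 = 2 \sqrt{34} \cdot 25 = 50 \sqrt{34} \approx 291.55$)
$\frac{1}{117430 - Z} = \frac{1}{117430 - 50 \sqrt{34}}$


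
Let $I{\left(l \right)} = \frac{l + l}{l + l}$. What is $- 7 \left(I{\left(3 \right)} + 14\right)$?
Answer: $-105$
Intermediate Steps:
$I{\left(l \right)} = 1$ ($I{\left(l \right)} = \frac{2 l}{2 l} = 2 l \frac{1}{2 l} = 1$)
$- 7 \left(I{\left(3 \right)} + 14\right) = - 7 \left(1 + 14\right) = \left(-7\right) 15 = -105$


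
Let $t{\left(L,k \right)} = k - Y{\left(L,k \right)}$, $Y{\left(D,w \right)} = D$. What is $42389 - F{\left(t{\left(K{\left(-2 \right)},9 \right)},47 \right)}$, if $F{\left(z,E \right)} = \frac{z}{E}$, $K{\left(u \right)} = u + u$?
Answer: $\frac{1992270}{47} \approx 42389.0$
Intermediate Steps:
$K{\left(u \right)} = 2 u$
$t{\left(L,k \right)} = k - L$
$42389 - F{\left(t{\left(K{\left(-2 \right)},9 \right)},47 \right)} = 42389 - \frac{9 - 2 \left(-2\right)}{47} = 42389 - \left(9 - -4\right) \frac{1}{47} = 42389 - \left(9 + 4\right) \frac{1}{47} = 42389 - 13 \cdot \frac{1}{47} = 42389 - \frac{13}{47} = \frac{1992270}{47}$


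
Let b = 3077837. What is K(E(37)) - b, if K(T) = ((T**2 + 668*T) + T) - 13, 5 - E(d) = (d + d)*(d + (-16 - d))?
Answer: -868688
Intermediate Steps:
E(d) = 5 + 32*d (E(d) = 5 - (d + d)*(d + (-16 - d)) = 5 - 2*d*(-16) = 5 - (-32)*d = 5 + 32*d)
K(T) = -13 + T**2 + 669*T (K(T) = (T**2 + 669*T) - 13 = -13 + T**2 + 669*T)
K(E(37)) - b = (-13 + (5 + 32*37)**2 + 669*(5 + 32*37)) - 1*3077837 = (-13 + (5 + 1184)**2 + 669*(5 + 1184)) - 3077837 = (-13 + 1189**2 + 669*1189) - 3077837 = (-13 + 1413721 + 795441) - 3077837 = 2209149 - 3077837 = -868688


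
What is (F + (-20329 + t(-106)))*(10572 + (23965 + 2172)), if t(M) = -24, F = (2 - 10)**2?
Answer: -744788901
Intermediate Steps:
F = 64 (F = (-8)**2 = 64)
(F + (-20329 + t(-106)))*(10572 + (23965 + 2172)) = (64 + (-20329 - 24))*(10572 + (23965 + 2172)) = (64 - 20353)*(10572 + 26137) = -20289*36709 = -744788901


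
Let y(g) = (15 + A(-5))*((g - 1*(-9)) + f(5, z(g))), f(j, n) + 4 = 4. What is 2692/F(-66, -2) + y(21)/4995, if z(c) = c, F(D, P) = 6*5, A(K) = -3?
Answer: 16614/185 ≈ 89.805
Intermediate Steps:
F(D, P) = 30
f(j, n) = 0 (f(j, n) = -4 + 4 = 0)
y(g) = 108 + 12*g (y(g) = (15 - 3)*((g - 1*(-9)) + 0) = 12*((g + 9) + 0) = 12*((9 + g) + 0) = 12*(9 + g) = 108 + 12*g)
2692/F(-66, -2) + y(21)/4995 = 2692/30 + (108 + 12*21)/4995 = 2692*(1/30) + (108 + 252)*(1/4995) = 1346/15 + 360*(1/4995) = 1346/15 + 8/111 = 16614/185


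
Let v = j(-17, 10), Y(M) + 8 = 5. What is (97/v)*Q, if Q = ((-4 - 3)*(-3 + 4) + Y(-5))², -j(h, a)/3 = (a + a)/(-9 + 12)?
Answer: -485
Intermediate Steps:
Y(M) = -3 (Y(M) = -8 + 5 = -3)
j(h, a) = -2*a (j(h, a) = -3*(a + a)/(-9 + 12) = -3*2*a/3 = -2*a)
v = -20 (v = -2*10 = -20)
Q = 100 (Q = ((-4 - 3)*(-3 + 4) - 3)² = (-7*1 - 3)² = (-7 - 3)² = (-10)² = 100)
(97/v)*Q = (97/(-20))*100 = (97*(-1/20))*100 = -97/20*100 = -485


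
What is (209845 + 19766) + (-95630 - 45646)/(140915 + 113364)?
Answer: 58385114193/254279 ≈ 2.2961e+5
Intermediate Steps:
(209845 + 19766) + (-95630 - 45646)/(140915 + 113364) = 229611 - 141276/254279 = 58385114193/254279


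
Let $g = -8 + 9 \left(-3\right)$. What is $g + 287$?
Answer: $252$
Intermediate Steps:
$g = -35$ ($g = -8 - 27 = -35$)
$g + 287 = -35 + 287 = 252$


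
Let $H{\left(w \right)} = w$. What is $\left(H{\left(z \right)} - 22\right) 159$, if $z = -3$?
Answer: $-3975$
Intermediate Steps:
$\left(H{\left(z \right)} - 22\right) 159 = \left(-3 - 22\right) 159 = \left(-25\right) 159 = -3975$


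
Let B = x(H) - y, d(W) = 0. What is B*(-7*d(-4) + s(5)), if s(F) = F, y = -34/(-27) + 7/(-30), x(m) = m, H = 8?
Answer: 1883/54 ≈ 34.870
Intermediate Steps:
y = 277/270 (y = -34*(-1/27) + 7*(-1/30) = 34/27 - 7/30 = 277/270 ≈ 1.0259)
B = 1883/270 (B = 8 - 1*277/270 = 8 - 277/270 = 1883/270 ≈ 6.9741)
B*(-7*d(-4) + s(5)) = 1883*(-7*0 + 5)/270 = 1883*(0 + 5)/270 = (1883/270)*5 = 1883/54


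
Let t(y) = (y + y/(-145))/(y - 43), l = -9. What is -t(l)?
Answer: -324/1885 ≈ -0.17188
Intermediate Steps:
t(y) = 144*y/(145*(-43 + y)) (t(y) = (y + y*(-1/145))/(-43 + y) = (y - y/145)/(-43 + y) = (144*y/145)/(-43 + y) = 144*y/(145*(-43 + y)))
-t(l) = -144*(-9)/(145*(-43 - 9)) = -144*(-9)/(145*(-52)) = -144*(-9)*(-1)/(145*52) = -1*324/1885 = -324/1885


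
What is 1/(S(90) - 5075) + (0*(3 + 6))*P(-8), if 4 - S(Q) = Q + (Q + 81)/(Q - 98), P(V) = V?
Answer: -8/41117 ≈ -0.00019457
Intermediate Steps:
S(Q) = 4 - Q - (81 + Q)/(-98 + Q) (S(Q) = 4 - (Q + (Q + 81)/(Q - 98)) = 4 - (Q + (81 + Q)/(-98 + Q)) = 4 + (-Q - (81 + Q)/(-98 + Q)) = 4 - Q - (81 + Q)/(-98 + Q))
1/(S(90) - 5075) + (0*(3 + 6))*P(-8) = 1/((-473 - 1*90**2 + 101*90)/(-98 + 90) - 5075) + (0*(3 + 6))*(-8) = 1/((-473 - 1*8100 + 9090)/(-8) - 5075) + (0*9)*(-8) = 1/(-(-473 - 8100 + 9090)/8 - 5075) + 0*(-8) = 1/(-1/8*517 - 5075) + 0 = 1/(-517/8 - 5075) + 0 = 1/(-41117/8) + 0 = -8/41117 + 0 = -8/41117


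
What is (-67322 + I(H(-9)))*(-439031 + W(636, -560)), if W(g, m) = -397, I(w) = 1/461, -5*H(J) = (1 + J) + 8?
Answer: 13637841767748/461 ≈ 2.9583e+10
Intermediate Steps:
H(J) = -9/5 - J/5 (H(J) = -((1 + J) + 8)/5 = -(9 + J)/5 = -9/5 - J/5)
I(w) = 1/461
(-67322 + I(H(-9)))*(-439031 + W(636, -560)) = (-67322 + 1/461)*(-439031 - 397) = -31035441/461*(-439428) = 13637841767748/461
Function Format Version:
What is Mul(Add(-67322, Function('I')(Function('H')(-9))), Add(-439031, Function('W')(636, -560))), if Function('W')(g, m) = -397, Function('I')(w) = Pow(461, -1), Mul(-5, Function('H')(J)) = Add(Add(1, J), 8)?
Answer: Rational(13637841767748, 461) ≈ 2.9583e+10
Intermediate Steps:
Function('H')(J) = Add(Rational(-9, 5), Mul(Rational(-1, 5), J)) (Function('H')(J) = Mul(Rational(-1, 5), Add(Add(1, J), 8)) = Mul(Rational(-1, 5), Add(9, J)) = Add(Rational(-9, 5), Mul(Rational(-1, 5), J)))
Function('I')(w) = Rational(1, 461)
Mul(Add(-67322, Function('I')(Function('H')(-9))), Add(-439031, Function('W')(636, -560))) = Mul(Add(-67322, Rational(1, 461)), Add(-439031, -397)) = Mul(Rational(-31035441, 461), -439428) = Rational(13637841767748, 461)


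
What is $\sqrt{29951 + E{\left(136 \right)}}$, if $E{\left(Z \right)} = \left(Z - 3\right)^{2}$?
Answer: $2 \sqrt{11910} \approx 218.27$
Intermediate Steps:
$E{\left(Z \right)} = \left(-3 + Z\right)^{2}$
$\sqrt{29951 + E{\left(136 \right)}} = \sqrt{29951 + \left(-3 + 136\right)^{2}} = \sqrt{29951 + 133^{2}} = \sqrt{29951 + 17689} = \sqrt{47640} = 2 \sqrt{11910}$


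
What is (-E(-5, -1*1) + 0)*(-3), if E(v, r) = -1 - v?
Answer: 12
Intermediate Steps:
(-E(-5, -1*1) + 0)*(-3) = (-(-1 - 1*(-5)) + 0)*(-3) = (-(-1 + 5) + 0)*(-3) = (-1*4 + 0)*(-3) = (-4 + 0)*(-3) = -4*(-3) = 12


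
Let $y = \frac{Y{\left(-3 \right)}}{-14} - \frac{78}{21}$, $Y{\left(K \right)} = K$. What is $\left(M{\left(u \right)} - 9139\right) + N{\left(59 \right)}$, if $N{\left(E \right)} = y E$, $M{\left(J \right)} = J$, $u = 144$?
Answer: $- \frac{18403}{2} \approx -9201.5$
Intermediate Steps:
$y = - \frac{7}{2}$ ($y = - \frac{3}{-14} - \frac{78}{21} = \left(-3\right) \left(- \frac{1}{14}\right) - \frac{26}{7} = \frac{3}{14} - \frac{26}{7} = - \frac{7}{2} \approx -3.5$)
$N{\left(E \right)} = - \frac{7 E}{2}$
$\left(M{\left(u \right)} - 9139\right) + N{\left(59 \right)} = \left(144 - 9139\right) - \frac{413}{2} = -8995 - \frac{413}{2} = - \frac{18403}{2}$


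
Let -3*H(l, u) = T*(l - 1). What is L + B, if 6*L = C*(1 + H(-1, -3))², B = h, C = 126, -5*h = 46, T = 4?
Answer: 4097/15 ≈ 273.13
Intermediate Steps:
h = -46/5 (h = -⅕*46 = -46/5 ≈ -9.2000)
H(l, u) = 4/3 - 4*l/3 (H(l, u) = -4*(l - 1)/3 = -4*(-1 + l)/3 = -(-4 + 4*l)/3 = 4/3 - 4*l/3)
B = -46/5 ≈ -9.2000
L = 847/3 (L = (126*(1 + (4/3 - 4/3*(-1)))²)/6 = (126*(1 + (4/3 + 4/3))²)/6 = (126*(1 + 8/3)²)/6 = (126*(11/3)²)/6 = (126*(121/9))/6 = (⅙)*1694 = 847/3 ≈ 282.33)
L + B = 847/3 - 46/5 = 4097/15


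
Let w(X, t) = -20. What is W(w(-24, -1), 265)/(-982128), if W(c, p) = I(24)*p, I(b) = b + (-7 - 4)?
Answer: -3445/982128 ≈ -0.0035077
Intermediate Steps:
I(b) = -11 + b (I(b) = b - 11 = -11 + b)
W(c, p) = 13*p (W(c, p) = (-11 + 24)*p = 13*p)
W(w(-24, -1), 265)/(-982128) = (13*265)/(-982128) = 3445*(-1/982128) = -3445/982128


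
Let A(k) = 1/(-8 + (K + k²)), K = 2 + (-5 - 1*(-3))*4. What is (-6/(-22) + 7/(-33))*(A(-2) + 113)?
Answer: 1129/165 ≈ 6.8424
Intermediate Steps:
K = -6 (K = 2 + (-5 + 3)*4 = 2 - 2*4 = 2 - 8 = -6)
A(k) = 1/(-14 + k²) (A(k) = 1/(-8 + (-6 + k²)) = 1/(-14 + k²))
(-6/(-22) + 7/(-33))*(A(-2) + 113) = (-6/(-22) + 7/(-33))*(1/(-14 + (-2)²) + 113) = (-6*(-1/22) + 7*(-1/33))*(1/(-14 + 4) + 113) = (3/11 - 7/33)*(1/(-10) + 113) = 2*(-⅒ + 113)/33 = (2/33)*(1129/10) = 1129/165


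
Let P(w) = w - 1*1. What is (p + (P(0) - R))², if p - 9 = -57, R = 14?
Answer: 3969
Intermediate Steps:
P(w) = -1 + w (P(w) = w - 1 = -1 + w)
p = -48 (p = 9 - 57 = -48)
(p + (P(0) - R))² = (-48 + ((-1 + 0) - 1*14))² = (-48 + (-1 - 14))² = (-48 - 15)² = (-63)² = 3969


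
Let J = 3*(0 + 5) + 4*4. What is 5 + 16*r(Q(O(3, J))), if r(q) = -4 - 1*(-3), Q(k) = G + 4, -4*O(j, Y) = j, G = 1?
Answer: -11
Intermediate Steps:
J = 31 (J = 3*5 + 16 = 15 + 16 = 31)
O(j, Y) = -j/4
Q(k) = 5 (Q(k) = 1 + 4 = 5)
r(q) = -1 (r(q) = -4 + 3 = -1)
5 + 16*r(Q(O(3, J))) = 5 + 16*(-1) = 5 - 16 = -11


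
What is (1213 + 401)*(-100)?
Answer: -161400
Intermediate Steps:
(1213 + 401)*(-100) = 1614*(-100) = -161400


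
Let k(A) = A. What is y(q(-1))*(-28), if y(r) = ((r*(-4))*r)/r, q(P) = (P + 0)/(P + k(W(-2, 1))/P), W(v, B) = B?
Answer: 56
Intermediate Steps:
q(P) = P/(P + 1/P) (q(P) = (P + 0)/(P + 1/P) = P/(P + 1/P))
y(r) = -4*r (y(r) = ((-4*r)*r)/r = (-4*r**2)/r = -4*r)
y(q(-1))*(-28) = -4*(-1)**2/(1 + (-1)**2)*(-28) = -4/(1 + 1)*(-28) = -4/2*(-28) = -4*1/2*(-28) = -2*(-28) = 56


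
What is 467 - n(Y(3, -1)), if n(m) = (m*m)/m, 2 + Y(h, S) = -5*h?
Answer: 484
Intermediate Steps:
Y(h, S) = -2 - 5*h
n(m) = m (n(m) = m²/m = m)
467 - n(Y(3, -1)) = 467 - (-2 - 5*3) = 467 - (-2 - 15) = 467 - 1*(-17) = 467 + 17 = 484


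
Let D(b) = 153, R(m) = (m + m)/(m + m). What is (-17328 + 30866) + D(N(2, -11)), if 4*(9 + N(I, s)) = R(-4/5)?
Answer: 13691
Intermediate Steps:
R(m) = 1 (R(m) = (2*m)/((2*m)) = (2*m)*(1/(2*m)) = 1)
N(I, s) = -35/4 (N(I, s) = -9 + (¼)*1 = -9 + ¼ = -35/4)
(-17328 + 30866) + D(N(2, -11)) = (-17328 + 30866) + 153 = 13538 + 153 = 13691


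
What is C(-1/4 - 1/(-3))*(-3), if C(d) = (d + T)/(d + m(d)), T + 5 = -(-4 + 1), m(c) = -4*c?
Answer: -23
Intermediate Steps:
T = -2 (T = -5 - (-4 + 1) = -5 - 1*(-3) = -5 + 3 = -2)
C(d) = -(-2 + d)/(3*d) (C(d) = (d - 2)/(d - 4*d) = (-2 + d)/((-3*d)) = (-2 + d)*(-1/(3*d)) = -(-2 + d)/(3*d))
C(-1/4 - 1/(-3))*(-3) = ((2 - (-1/4 - 1/(-3)))/(3*(-1/4 - 1/(-3))))*(-3) = ((2 - (-1*¼ - 1*(-⅓)))/(3*(-1*¼ - 1*(-⅓))))*(-3) = ((2 - (-¼ + ⅓))/(3*(-¼ + ⅓)))*(-3) = ((2 - 1*1/12)/(3*(1/12)))*(-3) = ((⅓)*12*(2 - 1/12))*(-3) = ((⅓)*12*(23/12))*(-3) = (23/3)*(-3) = -23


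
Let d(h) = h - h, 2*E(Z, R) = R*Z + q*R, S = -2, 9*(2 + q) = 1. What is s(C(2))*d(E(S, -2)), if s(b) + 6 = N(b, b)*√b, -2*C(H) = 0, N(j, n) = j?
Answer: 0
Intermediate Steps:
q = -17/9 (q = -2 + (⅑)*1 = -2 + ⅑ = -17/9 ≈ -1.8889)
C(H) = 0 (C(H) = -½*0 = 0)
s(b) = -6 + b^(3/2) (s(b) = -6 + b*√b = -6 + b^(3/2))
E(Z, R) = -17*R/18 + R*Z/2 (E(Z, R) = (R*Z - 17*R/9)/2 = (-17*R/9 + R*Z)/2 = -17*R/18 + R*Z/2)
d(h) = 0
s(C(2))*d(E(S, -2)) = (-6 + 0^(3/2))*0 = (-6 + 0)*0 = -6*0 = 0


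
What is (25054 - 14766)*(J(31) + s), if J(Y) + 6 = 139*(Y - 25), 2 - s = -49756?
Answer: 520428768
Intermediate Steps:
s = 49758 (s = 2 - 1*(-49756) = 2 + 49756 = 49758)
J(Y) = -3481 + 139*Y (J(Y) = -6 + 139*(Y - 25) = -6 + 139*(-25 + Y) = -6 + (-3475 + 139*Y) = -3481 + 139*Y)
(25054 - 14766)*(J(31) + s) = (25054 - 14766)*((-3481 + 139*31) + 49758) = 10288*((-3481 + 4309) + 49758) = 10288*(828 + 49758) = 10288*50586 = 520428768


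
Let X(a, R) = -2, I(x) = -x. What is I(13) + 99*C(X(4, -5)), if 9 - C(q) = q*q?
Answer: 482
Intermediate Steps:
C(q) = 9 - q² (C(q) = 9 - q*q = 9 - q²)
I(13) + 99*C(X(4, -5)) = -1*13 + 99*(9 - 1*(-2)²) = -13 + 99*(9 - 1*4) = -13 + 99*(9 - 4) = -13 + 99*5 = -13 + 495 = 482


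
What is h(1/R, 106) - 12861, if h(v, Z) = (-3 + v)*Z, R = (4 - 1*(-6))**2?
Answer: -658897/50 ≈ -13178.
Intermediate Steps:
R = 100 (R = (4 + 6)**2 = 10**2 = 100)
h(v, Z) = Z*(-3 + v)
h(1/R, 106) - 12861 = 106*(-3 + 1/100) - 12861 = 106*(-299/100) - 12861 = -15847/50 - 12861 = -658897/50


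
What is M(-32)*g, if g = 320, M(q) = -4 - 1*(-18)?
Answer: 4480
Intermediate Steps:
M(q) = 14 (M(q) = -4 + 18 = 14)
M(-32)*g = 14*320 = 4480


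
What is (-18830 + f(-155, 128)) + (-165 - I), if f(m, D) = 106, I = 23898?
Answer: -42787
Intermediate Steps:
(-18830 + f(-155, 128)) + (-165 - I) = (-18830 + 106) + (-165 - 1*23898) = -18724 + (-165 - 23898) = -18724 - 24063 = -42787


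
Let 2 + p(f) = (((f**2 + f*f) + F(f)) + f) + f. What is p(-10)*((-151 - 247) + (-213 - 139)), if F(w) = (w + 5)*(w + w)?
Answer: -208500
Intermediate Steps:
F(w) = 2*w*(5 + w) (F(w) = (5 + w)*(2*w) = 2*w*(5 + w))
p(f) = -2 + 2*f + 2*f**2 + 2*f*(5 + f) (p(f) = -2 + ((((f**2 + f*f) + 2*f*(5 + f)) + f) + f) = -2 + ((((f**2 + f**2) + 2*f*(5 + f)) + f) + f) = -2 + (((2*f**2 + 2*f*(5 + f)) + f) + f) = -2 + ((f + 2*f**2 + 2*f*(5 + f)) + f) = -2 + (2*f + 2*f**2 + 2*f*(5 + f)) = -2 + 2*f + 2*f**2 + 2*f*(5 + f))
p(-10)*((-151 - 247) + (-213 - 139)) = (-2 + 4*(-10)**2 + 12*(-10))*((-151 - 247) + (-213 - 139)) = (-2 + 4*100 - 120)*(-398 - 352) = (-2 + 400 - 120)*(-750) = 278*(-750) = -208500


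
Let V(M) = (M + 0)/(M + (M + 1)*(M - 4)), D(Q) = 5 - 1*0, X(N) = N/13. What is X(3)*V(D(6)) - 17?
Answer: -2416/143 ≈ -16.895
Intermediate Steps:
X(N) = N/13 (X(N) = N*(1/13) = N/13)
D(Q) = 5 (D(Q) = 5 + 0 = 5)
V(M) = M/(M + (1 + M)*(-4 + M))
X(3)*V(D(6)) - 17 = ((1/13)*3)*(5/(-4 + 5**2 - 2*5)) - 17 = 3*(5/(-4 + 25 - 10))/13 - 17 = 3*(5/11)/13 - 17 = 3*(5*(1/11))/13 - 17 = (3/13)*(5/11) - 17 = 15/143 - 17 = -2416/143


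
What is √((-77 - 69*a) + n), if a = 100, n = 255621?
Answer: 2*√62161 ≈ 498.64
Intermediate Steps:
√((-77 - 69*a) + n) = √((-77 - 69*100) + 255621) = √((-77 - 6900) + 255621) = √(-6977 + 255621) = √248644 = 2*√62161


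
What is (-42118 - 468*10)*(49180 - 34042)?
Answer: -708428124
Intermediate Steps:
(-42118 - 468*10)*(49180 - 34042) = (-42118 - 4680)*15138 = -46798*15138 = -708428124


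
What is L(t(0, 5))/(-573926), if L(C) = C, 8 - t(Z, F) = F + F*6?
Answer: 27/573926 ≈ 4.7044e-5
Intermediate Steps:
t(Z, F) = 8 - 7*F (t(Z, F) = 8 - (F + F*6) = 8 - (F + 6*F) = 8 - 7*F)
L(t(0, 5))/(-573926) = (8 - 7*5)/(-573926) = (8 - 35)*(-1/573926) = -27*(-1/573926) = 27/573926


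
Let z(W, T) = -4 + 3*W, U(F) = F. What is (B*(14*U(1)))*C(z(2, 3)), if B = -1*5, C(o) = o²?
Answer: -280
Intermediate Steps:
B = -5
(B*(14*U(1)))*C(z(2, 3)) = (-70)*(-4 + 3*2)² = (-5*14)*(-4 + 6)² = -70*2² = -70*4 = -280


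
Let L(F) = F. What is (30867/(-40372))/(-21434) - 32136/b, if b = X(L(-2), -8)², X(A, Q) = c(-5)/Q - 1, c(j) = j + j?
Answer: -444933690927981/865333448 ≈ -5.1418e+5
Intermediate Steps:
c(j) = 2*j
X(A, Q) = -1 - 10/Q (X(A, Q) = (2*(-5))/Q - 1 = -10/Q - 1 = -1 - 10/Q)
b = 1/16 (b = ((-10 - 1*(-8))/(-8))² = (-(-10 + 8)/8)² = (-⅛*(-2))² = (¼)² = 1/16 ≈ 0.062500)
(30867/(-40372))/(-21434) - 32136/b = (30867/(-40372))/(-21434) - 32136/1/16 = (30867*(-1/40372))*(-1/21434) - 32136*16 = -30867/40372*(-1/21434) - 514176 = 30867/865333448 - 514176 = -444933690927981/865333448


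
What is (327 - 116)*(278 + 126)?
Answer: 85244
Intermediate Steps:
(327 - 116)*(278 + 126) = 211*404 = 85244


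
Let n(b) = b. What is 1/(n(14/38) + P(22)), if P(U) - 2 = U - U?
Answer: 19/45 ≈ 0.42222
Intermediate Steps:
P(U) = 2 (P(U) = 2 + (U - U) = 2 + 0 = 2)
1/(n(14/38) + P(22)) = 1/(14/38 + 2) = 1/(14*(1/38) + 2) = 1/(7/19 + 2) = 1/(45/19) = 19/45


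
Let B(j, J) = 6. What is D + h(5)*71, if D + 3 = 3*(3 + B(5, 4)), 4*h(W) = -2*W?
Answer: -307/2 ≈ -153.50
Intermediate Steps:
h(W) = -W/2 (h(W) = (-2*W)/4 = -W/2)
D = 24 (D = -3 + 3*(3 + 6) = -3 + 3*9 = -3 + 27 = 24)
D + h(5)*71 = 24 - 1/2*5*71 = 24 - 5/2*71 = 24 - 355/2 = -307/2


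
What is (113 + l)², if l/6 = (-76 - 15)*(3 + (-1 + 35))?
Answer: 403567921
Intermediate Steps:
l = -20202 (l = 6*((-76 - 15)*(3 + (-1 + 35))) = 6*(-91*(3 + 34)) = 6*(-91*37) = 6*(-3367) = -20202)
(113 + l)² = (113 - 20202)² = (-20089)² = 403567921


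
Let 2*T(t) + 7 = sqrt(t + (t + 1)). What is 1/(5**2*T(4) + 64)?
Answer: 1/14 ≈ 0.071429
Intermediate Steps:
T(t) = -7/2 + sqrt(1 + 2*t)/2 (T(t) = -7/2 + sqrt(t + (t + 1))/2 = -7/2 + sqrt(t + (1 + t))/2 = -7/2 + sqrt(1 + 2*t)/2)
1/(5**2*T(4) + 64) = 1/(5**2*(-7/2 + sqrt(1 + 2*4)/2) + 64) = 1/(25*(-7/2 + sqrt(1 + 8)/2) + 64) = 1/(25*(-7/2 + sqrt(9)/2) + 64) = 1/(25*(-7/2 + (1/2)*3) + 64) = 1/(25*(-7/2 + 3/2) + 64) = 1/(25*(-2) + 64) = 1/(-50 + 64) = 1/14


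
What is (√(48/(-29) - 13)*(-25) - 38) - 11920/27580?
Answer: -52998/1379 - 125*I*√493/29 ≈ -38.432 - 95.705*I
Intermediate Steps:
(√(48/(-29) - 13)*(-25) - 38) - 11920/27580 = (√(48*(-1/29) - 13)*(-25) - 38) - 11920/27580 = (√(-48/29 - 13)*(-25) - 38) - 1*596/1379 = (√(-425/29)*(-25) - 38) - 596/1379 = ((5*I*√493/29)*(-25) - 38) - 596/1379 = (-125*I*√493/29 - 38) - 596/1379 = (-38 - 125*I*√493/29) - 596/1379 = -52998/1379 - 125*I*√493/29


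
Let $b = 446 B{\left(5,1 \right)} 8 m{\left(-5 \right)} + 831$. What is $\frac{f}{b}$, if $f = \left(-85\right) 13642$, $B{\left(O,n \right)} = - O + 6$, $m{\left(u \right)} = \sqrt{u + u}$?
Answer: $- \frac{963602670}{127996801} + \frac{4137345760 i \sqrt{10}}{127996801} \approx -7.5283 + 102.22 i$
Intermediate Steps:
$m{\left(u \right)} = \sqrt{2} \sqrt{u}$ ($m{\left(u \right)} = \sqrt{2 u} = \sqrt{2} \sqrt{u}$)
$B{\left(O,n \right)} = 6 - O$
$f = -1159570$
$b = 831 + 3568 i \sqrt{10}$ ($b = 446 \left(6 - 5\right) 8 \sqrt{2} \sqrt{-5} + 831 = 446 \left(6 - 5\right) 8 \sqrt{2} i \sqrt{5} + 831 = 446 \cdot 1 \cdot 8 i \sqrt{10} + 831 = 446 \cdot 8 i \sqrt{10} + 831 = 3568 i \sqrt{10} + 831 = 831 + 3568 i \sqrt{10} \approx 831.0 + 11283.0 i$)
$\frac{f}{b} = - \frac{1159570}{831 + 3568 i \sqrt{10}}$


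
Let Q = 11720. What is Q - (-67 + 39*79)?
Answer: 8706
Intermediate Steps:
Q - (-67 + 39*79) = 11720 - (-67 + 39*79) = 11720 - (-67 + 3081) = 11720 - 1*3014 = 11720 - 3014 = 8706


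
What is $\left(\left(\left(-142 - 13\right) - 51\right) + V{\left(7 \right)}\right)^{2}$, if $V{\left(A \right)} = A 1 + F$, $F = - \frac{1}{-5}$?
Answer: $\frac{988036}{25} \approx 39521.0$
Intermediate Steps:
$F = \frac{1}{5}$ ($F = \left(-1\right) \left(- \frac{1}{5}\right) = \frac{1}{5} \approx 0.2$)
$V{\left(A \right)} = \frac{1}{5} + A$ ($V{\left(A \right)} = A 1 + \frac{1}{5} = A + \frac{1}{5} = \frac{1}{5} + A$)
$\left(\left(\left(-142 - 13\right) - 51\right) + V{\left(7 \right)}\right)^{2} = \left(\left(\left(-142 - 13\right) - 51\right) + \left(\frac{1}{5} + 7\right)\right)^{2} = \left(\left(-155 - 51\right) + \frac{36}{5}\right)^{2} = \left(-206 + \frac{36}{5}\right)^{2} = \left(- \frac{994}{5}\right)^{2} = \frac{988036}{25}$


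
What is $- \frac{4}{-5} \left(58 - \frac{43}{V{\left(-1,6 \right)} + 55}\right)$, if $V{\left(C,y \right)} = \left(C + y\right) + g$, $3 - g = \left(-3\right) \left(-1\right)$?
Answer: $\frac{3437}{75} \approx 45.827$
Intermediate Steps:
$g = 0$ ($g = 3 - \left(-3\right) \left(-1\right) = 3 - 3 = 0$)
$V{\left(C,y \right)} = C + y$ ($V{\left(C,y \right)} = \left(C + y\right) + 0 = C + y$)
$- \frac{4}{-5} \left(58 - \frac{43}{V{\left(-1,6 \right)} + 55}\right) = - \frac{4}{-5} \left(58 - \frac{43}{\left(-1 + 6\right) + 55}\right) = \left(-4\right) \left(- \frac{1}{5}\right) \left(58 - \frac{43}{5 + 55}\right) = \frac{4 \left(58 - \frac{43}{60}\right)}{5} = \frac{4}{5} \cdot \frac{3437}{60} = \frac{3437}{75}$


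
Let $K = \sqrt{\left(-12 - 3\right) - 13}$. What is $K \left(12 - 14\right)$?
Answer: $- 4 i \sqrt{7} \approx - 10.583 i$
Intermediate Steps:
$K = 2 i \sqrt{7}$ ($K = \sqrt{\left(-12 - 3\right) - 13} = \sqrt{-15 - 13} = \sqrt{-28} = 2 i \sqrt{7} \approx 5.2915 i$)
$K \left(12 - 14\right) = 2 i \sqrt{7} \left(12 - 14\right) = 2 i \sqrt{7} \left(-2\right) = - 4 i \sqrt{7}$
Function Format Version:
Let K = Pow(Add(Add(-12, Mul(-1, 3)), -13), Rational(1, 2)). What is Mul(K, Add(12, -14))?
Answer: Mul(-4, I, Pow(7, Rational(1, 2))) ≈ Mul(-10.583, I)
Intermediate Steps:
K = Mul(2, I, Pow(7, Rational(1, 2))) (K = Pow(Add(Add(-12, -3), -13), Rational(1, 2)) = Pow(Add(-15, -13), Rational(1, 2)) = Pow(-28, Rational(1, 2)) = Mul(2, I, Pow(7, Rational(1, 2))) ≈ Mul(5.2915, I))
Mul(K, Add(12, -14)) = Mul(Mul(2, I, Pow(7, Rational(1, 2))), Add(12, -14)) = Mul(Mul(2, I, Pow(7, Rational(1, 2))), -2) = Mul(-4, I, Pow(7, Rational(1, 2)))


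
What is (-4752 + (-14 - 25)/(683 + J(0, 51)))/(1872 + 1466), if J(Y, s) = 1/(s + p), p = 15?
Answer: -107108991/75236851 ≈ -1.4236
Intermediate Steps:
J(Y, s) = 1/(15 + s) (J(Y, s) = 1/(s + 15) = 1/(15 + s))
(-4752 + (-14 - 25)/(683 + J(0, 51)))/(1872 + 1466) = (-4752 + (-14 - 25)/(683 + 1/(15 + 51)))/(1872 + 1466) = (-4752 - 39/(683 + 1/66))/3338 = (-4752 - 39/(683 + 1/66))*(1/3338) = (-4752 - 39/45079/66)*(1/3338) = (-4752 - 39*66/45079)*(1/3338) = (-4752 - 2574/45079)*(1/3338) = -214217982/45079*1/3338 = -107108991/75236851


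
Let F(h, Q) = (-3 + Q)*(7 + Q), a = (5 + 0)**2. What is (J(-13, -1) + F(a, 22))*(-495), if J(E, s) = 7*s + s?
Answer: -268785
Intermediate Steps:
a = 25 (a = 5**2 = 25)
J(E, s) = 8*s
(J(-13, -1) + F(a, 22))*(-495) = (8*(-1) + (-21 + 22**2 + 4*22))*(-495) = (-8 + (-21 + 484 + 88))*(-495) = (-8 + 551)*(-495) = 543*(-495) = -268785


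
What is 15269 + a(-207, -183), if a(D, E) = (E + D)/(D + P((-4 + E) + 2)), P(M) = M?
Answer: 2992919/196 ≈ 15270.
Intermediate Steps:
a(D, E) = (D + E)/(-2 + D + E) (a(D, E) = (E + D)/(D + ((-4 + E) + 2)) = (D + E)/(D + (-2 + E)) = (D + E)/(-2 + D + E))
15269 + a(-207, -183) = 15269 + (-207 - 183)/(-2 - 207 - 183) = 15269 - 390/(-392) = 15269 - 1/392*(-390) = 15269 + 195/196 = 2992919/196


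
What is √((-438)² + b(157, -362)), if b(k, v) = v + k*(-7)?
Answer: √190383 ≈ 436.33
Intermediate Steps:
b(k, v) = v - 7*k
√((-438)² + b(157, -362)) = √((-438)² + (-362 - 7*157)) = √(191844 + (-362 - 1099)) = √(191844 - 1461) = √190383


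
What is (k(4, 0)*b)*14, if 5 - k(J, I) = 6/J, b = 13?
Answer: 637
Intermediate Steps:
k(J, I) = 5 - 6/J
(k(4, 0)*b)*14 = ((5 - 6/4)*13)*14 = ((5 - 6*1/4)*13)*14 = ((5 - 3/2)*13)*14 = ((7/2)*13)*14 = (91/2)*14 = 637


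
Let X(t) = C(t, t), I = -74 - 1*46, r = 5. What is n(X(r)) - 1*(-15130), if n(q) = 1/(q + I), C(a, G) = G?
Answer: 1739949/115 ≈ 15130.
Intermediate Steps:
I = -120 (I = -74 - 46 = -120)
X(t) = t
n(q) = 1/(-120 + q) (n(q) = 1/(q - 120) = 1/(-120 + q))
n(X(r)) - 1*(-15130) = 1/(-120 + 5) - 1*(-15130) = 1/(-115) + 15130 = -1/115 + 15130 = 1739949/115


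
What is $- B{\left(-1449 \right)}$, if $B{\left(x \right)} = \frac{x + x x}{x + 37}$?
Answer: $\frac{524538}{353} \approx 1485.9$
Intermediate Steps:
$B{\left(x \right)} = \frac{x + x^{2}}{37 + x}$
$- B{\left(-1449 \right)} = - \frac{\left(-1449\right) \left(1 - 1449\right)}{37 - 1449} = - \frac{\left(-1449\right) \left(-1448\right)}{-1412} = - \frac{\left(-1449\right) \left(-1\right) \left(-1448\right)}{1412} = \left(-1\right) \left(- \frac{524538}{353}\right) = \frac{524538}{353}$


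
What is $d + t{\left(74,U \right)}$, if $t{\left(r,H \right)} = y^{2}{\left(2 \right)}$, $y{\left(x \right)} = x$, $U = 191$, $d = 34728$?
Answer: $34732$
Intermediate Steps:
$t{\left(r,H \right)} = 4$ ($t{\left(r,H \right)} = 2^{2} = 4$)
$d + t{\left(74,U \right)} = 34728 + 4 = 34732$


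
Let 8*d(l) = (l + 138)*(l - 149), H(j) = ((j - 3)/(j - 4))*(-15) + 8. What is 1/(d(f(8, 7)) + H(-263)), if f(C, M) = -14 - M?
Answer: -356/887577 ≈ -0.00040109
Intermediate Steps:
H(j) = 8 - 15*(-3 + j)/(-4 + j) (H(j) = ((-3 + j)/(-4 + j))*(-15) + 8 = -15*(-3 + j)/(-4 + j) + 8 = 8 - 15*(-3 + j)/(-4 + j))
d(l) = (-149 + l)*(138 + l)/8 (d(l) = ((l + 138)*(l - 149))/8 = ((138 + l)*(-149 + l))/8 = ((-149 + l)*(138 + l))/8 = (-149 + l)*(138 + l)/8)
1/(d(f(8, 7)) + H(-263)) = 1/((-10281/4 - 11*(-14 - 1*7)/8 + (-14 - 1*7)**2/8) + (13 - 7*(-263))/(-4 - 263)) = 1/((-10281/4 - 11*(-14 - 7)/8 + (-14 - 7)**2/8) + (13 + 1841)/(-267)) = 1/((-10281/4 - 11/8*(-21) + (1/8)*(-21)**2) - 1/267*1854) = 1/((-10281/4 + 231/8 + (1/8)*441) - 618/89) = 1/((-10281/4 + 231/8 + 441/8) - 618/89) = 1/(-9945/4 - 618/89) = 1/(-887577/356) = -356/887577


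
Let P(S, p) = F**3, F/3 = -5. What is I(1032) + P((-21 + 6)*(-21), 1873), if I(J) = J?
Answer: -2343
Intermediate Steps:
F = -15 (F = 3*(-5) = -15)
P(S, p) = -3375 (P(S, p) = (-15)**3 = -3375)
I(1032) + P((-21 + 6)*(-21), 1873) = 1032 - 3375 = -2343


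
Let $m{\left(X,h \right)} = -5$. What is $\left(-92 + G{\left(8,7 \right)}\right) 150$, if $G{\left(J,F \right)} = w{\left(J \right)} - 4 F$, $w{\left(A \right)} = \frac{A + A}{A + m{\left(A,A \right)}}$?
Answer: $-17200$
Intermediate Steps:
$w{\left(A \right)} = \frac{2 A}{-5 + A}$ ($w{\left(A \right)} = \frac{A + A}{A - 5} = \frac{2 A}{-5 + A}$)
$G{\left(J,F \right)} = - 4 F + \frac{2 J}{-5 + J}$ ($G{\left(J,F \right)} = \frac{2 J}{-5 + J} - 4 F = - 4 F + \frac{2 J}{-5 + J}$)
$\left(-92 + G{\left(8,7 \right)}\right) 150 = \left(-92 + \frac{2 \left(8 - 14 \left(-5 + 8\right)\right)}{-5 + 8}\right) 150 = \left(-92 + \frac{2 \left(8 - 14 \cdot 3\right)}{3}\right) 150 = \left(-92 + 2 \cdot \frac{1}{3} \left(8 - 42\right)\right) 150 = \left(-92 + 2 \cdot \frac{1}{3} \left(-34\right)\right) 150 = \left(-92 - \frac{68}{3}\right) 150 = \left(- \frac{344}{3}\right) 150 = -17200$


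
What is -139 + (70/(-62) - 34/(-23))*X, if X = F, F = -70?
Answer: -116537/713 ≈ -163.45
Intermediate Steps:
X = -70
-139 + (70/(-62) - 34/(-23))*X = -139 + (70/(-62) - 34/(-23))*(-70) = -139 + (70*(-1/62) - 34*(-1/23))*(-70) = -139 + (-35/31 + 34/23)*(-70) = -139 + (249/713)*(-70) = -139 - 17430/713 = -116537/713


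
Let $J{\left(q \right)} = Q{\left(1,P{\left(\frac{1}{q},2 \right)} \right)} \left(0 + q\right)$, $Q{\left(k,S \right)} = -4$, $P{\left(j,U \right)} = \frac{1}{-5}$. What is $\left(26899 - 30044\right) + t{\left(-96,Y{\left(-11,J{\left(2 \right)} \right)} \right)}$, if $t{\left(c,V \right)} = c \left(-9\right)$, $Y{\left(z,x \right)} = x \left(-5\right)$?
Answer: $-2281$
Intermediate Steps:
$P{\left(j,U \right)} = - \frac{1}{5}$
$J{\left(q \right)} = - 4 q$ ($J{\left(q \right)} = - 4 \left(0 + q\right) = - 4 q$)
$Y{\left(z,x \right)} = - 5 x$
$t{\left(c,V \right)} = - 9 c$
$\left(26899 - 30044\right) + t{\left(-96,Y{\left(-11,J{\left(2 \right)} \right)} \right)} = \left(26899 - 30044\right) - -864 = -3145 + 864 = -2281$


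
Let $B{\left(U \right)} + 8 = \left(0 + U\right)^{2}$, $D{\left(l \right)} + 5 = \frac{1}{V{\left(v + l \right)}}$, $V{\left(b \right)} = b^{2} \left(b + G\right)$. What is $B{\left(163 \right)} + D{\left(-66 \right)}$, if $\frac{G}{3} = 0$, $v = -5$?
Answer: $\frac{9504684515}{357911} \approx 26556.0$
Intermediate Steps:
$G = 0$ ($G = 3 \cdot 0 = 0$)
$V{\left(b \right)} = b^{3}$ ($V{\left(b \right)} = b^{2} \left(b + 0\right) = b^{2} b = b^{3}$)
$D{\left(l \right)} = -5 + \frac{1}{\left(-5 + l\right)^{3}}$
$B{\left(U \right)} = -8 + U^{2}$ ($B{\left(U \right)} = -8 + \left(0 + U\right)^{2} = -8 + U^{2}$)
$B{\left(163 \right)} + D{\left(-66 \right)} = \left(-8 + 163^{2}\right) - \left(5 - \frac{1}{\left(-5 - 66\right)^{3}}\right) = \left(-8 + 26569\right) - \left(5 - \frac{1}{-357911}\right) = 26561 - \frac{1789556}{357911} = \frac{9504684515}{357911}$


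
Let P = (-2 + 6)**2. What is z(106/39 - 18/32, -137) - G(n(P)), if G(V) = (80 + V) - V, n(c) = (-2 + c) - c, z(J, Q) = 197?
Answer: 117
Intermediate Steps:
P = 16 (P = 4**2 = 16)
n(c) = -2
G(V) = 80
z(106/39 - 18/32, -137) - G(n(P)) = 197 - 1*80 = 197 - 80 = 117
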